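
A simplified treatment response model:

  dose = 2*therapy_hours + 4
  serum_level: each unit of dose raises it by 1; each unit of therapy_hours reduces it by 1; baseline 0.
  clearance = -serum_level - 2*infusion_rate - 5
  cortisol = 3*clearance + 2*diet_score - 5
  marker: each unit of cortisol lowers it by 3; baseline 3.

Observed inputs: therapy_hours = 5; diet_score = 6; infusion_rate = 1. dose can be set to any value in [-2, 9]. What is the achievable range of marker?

-18 to 81

Intervening on dose fixes its value directly, overriding its dependence on therapy_hours.
Substituting into the serum_level equation gives serum_level = dose - 5.
This gives clearance = -dose - 2.
Substituting into the cortisol equation gives cortisol = -3*dose + 1.
Substituting into the marker equation gives marker = 9*dose.
Linear in dose, so extremes are at the endpoints: dose = -2 gives marker = -18; dose = 9 gives marker = 81.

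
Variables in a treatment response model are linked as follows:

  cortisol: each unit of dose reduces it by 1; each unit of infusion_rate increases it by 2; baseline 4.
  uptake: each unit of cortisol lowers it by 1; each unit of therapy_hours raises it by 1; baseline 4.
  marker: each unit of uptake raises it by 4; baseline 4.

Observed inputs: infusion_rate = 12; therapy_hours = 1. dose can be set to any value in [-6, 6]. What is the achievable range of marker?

-112 to -64

Substituting into the cortisol equation gives cortisol = -dose + 28.
This gives uptake = dose - 23.
So marker = 4*dose - 88.
Linear in dose, so extremes are at the endpoints: dose = -6 gives marker = -112; dose = 6 gives marker = -64.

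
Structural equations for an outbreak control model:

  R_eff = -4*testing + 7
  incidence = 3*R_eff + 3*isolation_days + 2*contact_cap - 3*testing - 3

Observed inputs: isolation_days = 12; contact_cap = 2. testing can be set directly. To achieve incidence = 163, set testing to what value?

testing = -7

Substituting into the incidence equation gives incidence = -15*testing + 58.
Solve -15*testing + 58 = 163: testing = (163 - 58) / -15 = -7.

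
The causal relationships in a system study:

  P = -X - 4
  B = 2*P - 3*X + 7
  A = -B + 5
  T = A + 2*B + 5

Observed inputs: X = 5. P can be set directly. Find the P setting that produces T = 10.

Intervening on P fixes its value directly, overriding its dependence on X.
Substituting into the B equation gives B = 2*P - 8.
So A = -2*P + 13.
Substituting into the T equation gives T = 2*P + 2.
Solve 2*P + 2 = 10: P = (10 - 2) / 2 = 4.

P = 4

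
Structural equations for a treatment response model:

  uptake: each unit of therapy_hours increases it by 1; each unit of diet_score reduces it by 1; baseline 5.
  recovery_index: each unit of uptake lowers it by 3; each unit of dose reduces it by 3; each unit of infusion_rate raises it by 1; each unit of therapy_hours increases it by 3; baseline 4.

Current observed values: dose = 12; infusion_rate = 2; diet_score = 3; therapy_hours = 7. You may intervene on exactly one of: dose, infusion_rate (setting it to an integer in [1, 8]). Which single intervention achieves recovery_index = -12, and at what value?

set dose = 4

Intervening on dose: with other inputs at their observed values, recovery_index = -3*dose. Solving for -12 gives dose = 4, within [1, 8].
Intervening on infusion_rate: recovery_index = infusion_rate - 38. Reaching -12 requires infusion_rate = 26, outside [1, 8].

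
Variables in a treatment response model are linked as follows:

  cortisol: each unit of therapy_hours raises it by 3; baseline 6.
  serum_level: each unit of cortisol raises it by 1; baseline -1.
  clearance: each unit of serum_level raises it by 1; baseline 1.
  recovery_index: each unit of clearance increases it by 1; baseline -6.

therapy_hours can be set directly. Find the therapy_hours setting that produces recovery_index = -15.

therapy_hours = -5

Substituting into the serum_level equation gives serum_level = 3*therapy_hours + 5.
Substituting into the clearance equation gives clearance = 3*therapy_hours + 6.
This gives recovery_index = 3*therapy_hours.
Solve 3*therapy_hours = -15: therapy_hours = -15 / 3 = -5.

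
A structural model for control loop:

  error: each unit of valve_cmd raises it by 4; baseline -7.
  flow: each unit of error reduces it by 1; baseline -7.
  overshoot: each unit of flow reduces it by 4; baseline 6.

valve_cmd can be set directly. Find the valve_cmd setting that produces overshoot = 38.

valve_cmd = 2

Substituting into the flow equation gives flow = -4*valve_cmd.
So overshoot = 16*valve_cmd + 6.
Solve 16*valve_cmd + 6 = 38: valve_cmd = (38 - 6) / 16 = 2.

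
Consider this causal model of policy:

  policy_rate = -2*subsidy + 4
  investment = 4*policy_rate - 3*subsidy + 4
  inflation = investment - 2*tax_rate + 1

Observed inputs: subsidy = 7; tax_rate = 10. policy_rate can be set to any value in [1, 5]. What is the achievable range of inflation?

-32 to -16

Intervening on policy_rate fixes its value directly, overriding its dependence on subsidy.
Substituting into the investment equation gives investment = 4*policy_rate - 17.
inflation becomes 4*policy_rate - 36.
Linear in policy_rate, so extremes are at the endpoints: policy_rate = 1 gives inflation = -32; policy_rate = 5 gives inflation = -16.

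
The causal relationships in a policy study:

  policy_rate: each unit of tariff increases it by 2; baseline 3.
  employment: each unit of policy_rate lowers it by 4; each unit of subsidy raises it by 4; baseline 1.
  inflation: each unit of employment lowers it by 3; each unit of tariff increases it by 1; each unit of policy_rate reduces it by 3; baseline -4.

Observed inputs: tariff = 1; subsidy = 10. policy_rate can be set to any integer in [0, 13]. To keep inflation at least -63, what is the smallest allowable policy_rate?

policy_rate = 7

Intervening on policy_rate fixes its value directly, overriding its dependence on tariff.
Substituting into the employment equation gives employment = -4*policy_rate + 41.
inflation becomes 9*policy_rate - 126.
Require 9*policy_rate - 126 ≥ -63, so policy_rate ≥ 7.
The smallest integer in [0, 13] satisfying this is 7.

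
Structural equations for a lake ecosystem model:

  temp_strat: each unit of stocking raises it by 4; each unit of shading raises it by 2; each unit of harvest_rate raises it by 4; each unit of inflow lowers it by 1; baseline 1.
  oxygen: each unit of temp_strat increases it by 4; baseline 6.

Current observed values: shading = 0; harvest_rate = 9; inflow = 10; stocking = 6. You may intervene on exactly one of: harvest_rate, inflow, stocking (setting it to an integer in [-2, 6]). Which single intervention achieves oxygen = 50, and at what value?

Intervening on harvest_rate: with other inputs at their observed values, oxygen = 16*harvest_rate + 66. Solving for 50 gives harvest_rate = -1, within [-2, 6].
Intervening on inflow: oxygen = -4*inflow + 250. Reaching 50 requires inflow = 50, outside [-2, 6].
Intervening on stocking: oxygen = 16*stocking + 114. Reaching 50 requires stocking = -4, outside [-2, 6].

set harvest_rate = -1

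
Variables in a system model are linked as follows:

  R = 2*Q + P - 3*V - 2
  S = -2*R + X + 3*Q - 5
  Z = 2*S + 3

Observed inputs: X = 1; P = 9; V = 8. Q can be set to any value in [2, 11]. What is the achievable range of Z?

Substituting into the R equation gives R = 2*Q - 17.
S becomes -Q + 30.
This gives Z = -2*Q + 63.
Linear in Q, so extremes are at the endpoints: Q = 2 gives Z = 59; Q = 11 gives Z = 41.

41 to 59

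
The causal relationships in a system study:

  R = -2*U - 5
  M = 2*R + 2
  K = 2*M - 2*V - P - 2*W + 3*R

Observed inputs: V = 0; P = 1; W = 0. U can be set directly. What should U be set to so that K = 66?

Substituting into the M equation gives M = -4*U - 8.
So K = -14*U - 32.
Solve -14*U - 32 = 66: U = (66 + 32) / -14 = -7.

U = -7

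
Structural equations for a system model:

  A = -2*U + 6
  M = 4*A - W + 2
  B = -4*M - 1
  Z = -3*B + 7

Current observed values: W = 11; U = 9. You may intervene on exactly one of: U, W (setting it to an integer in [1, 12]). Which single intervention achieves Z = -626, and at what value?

Intervening on U: Z = -96*U + 190. Reaching -626 requires U = 17/2, not an integer.
Intervening on W: with other inputs at their observed values, Z = -12*W - 542. Solving for -626 gives W = 7, within [1, 12].

set W = 7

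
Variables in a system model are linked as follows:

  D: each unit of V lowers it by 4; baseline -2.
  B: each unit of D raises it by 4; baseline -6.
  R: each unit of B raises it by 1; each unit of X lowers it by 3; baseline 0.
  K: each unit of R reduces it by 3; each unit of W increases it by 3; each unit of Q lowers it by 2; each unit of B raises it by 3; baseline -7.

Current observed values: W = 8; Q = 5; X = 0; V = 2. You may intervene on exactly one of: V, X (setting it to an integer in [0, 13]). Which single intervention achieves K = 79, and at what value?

Intervening on V: the paths from V to K cancel (net effect zero), leaving K = 7; 79 is unreachable this way.
Intervening on X: with other inputs at their observed values, K = 9*X + 7. Solving for 79 gives X = 8, within [0, 13].

set X = 8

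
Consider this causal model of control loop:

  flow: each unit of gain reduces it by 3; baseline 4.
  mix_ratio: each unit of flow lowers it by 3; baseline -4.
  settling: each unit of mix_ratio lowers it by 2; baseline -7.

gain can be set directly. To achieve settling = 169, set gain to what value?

gain = -8

Substituting into the mix_ratio equation gives mix_ratio = 9*gain - 16.
settling becomes -18*gain + 25.
Solve -18*gain + 25 = 169: gain = (169 - 25) / -18 = -8.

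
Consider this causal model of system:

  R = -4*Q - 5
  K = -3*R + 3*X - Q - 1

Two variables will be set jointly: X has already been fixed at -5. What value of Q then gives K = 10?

Q = 1

With X held at -5:
Substituting into the K equation gives K = 11*Q - 1.
Solve 11*Q - 1 = 10: Q = (10 + 1) / 11 = 1.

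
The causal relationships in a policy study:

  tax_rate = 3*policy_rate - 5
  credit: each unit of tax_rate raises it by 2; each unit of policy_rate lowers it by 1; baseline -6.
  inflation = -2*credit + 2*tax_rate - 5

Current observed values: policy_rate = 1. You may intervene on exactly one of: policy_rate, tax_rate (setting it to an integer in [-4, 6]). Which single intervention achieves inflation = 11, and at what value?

set tax_rate = -1

Intervening on policy_rate: inflation = -4*policy_rate + 17. Reaching 11 requires policy_rate = 3/2, not an integer.
Intervening on tax_rate: with other inputs at their observed values, inflation = -2*tax_rate + 9. Solving for 11 gives tax_rate = -1, within [-4, 6].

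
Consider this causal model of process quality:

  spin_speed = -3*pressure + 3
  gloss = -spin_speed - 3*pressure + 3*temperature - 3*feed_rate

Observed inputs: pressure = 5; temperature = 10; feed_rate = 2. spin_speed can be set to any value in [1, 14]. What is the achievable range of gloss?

-5 to 8

Intervening on spin_speed fixes its value directly, overriding its dependence on pressure.
Substituting into the gloss equation gives gloss = -spin_speed + 9.
Linear in spin_speed, so extremes are at the endpoints: spin_speed = 1 gives gloss = 8; spin_speed = 14 gives gloss = -5.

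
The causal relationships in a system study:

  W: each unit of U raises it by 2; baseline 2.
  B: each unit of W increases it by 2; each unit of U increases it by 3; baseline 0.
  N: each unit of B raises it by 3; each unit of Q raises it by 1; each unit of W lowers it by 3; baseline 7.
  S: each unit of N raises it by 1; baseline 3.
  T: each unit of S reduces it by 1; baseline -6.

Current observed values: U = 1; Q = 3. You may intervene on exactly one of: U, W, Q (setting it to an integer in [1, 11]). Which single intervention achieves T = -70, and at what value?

set U = 3

Intervening on U: with other inputs at their observed values, T = -15*U - 25. Solving for -70 gives U = 3, within [1, 11].
Intervening on W: T = -3*W - 28. Reaching -70 requires W = 14, outside [1, 11].
Intervening on Q: T = -Q - 37. Reaching -70 requires Q = 33, outside [1, 11].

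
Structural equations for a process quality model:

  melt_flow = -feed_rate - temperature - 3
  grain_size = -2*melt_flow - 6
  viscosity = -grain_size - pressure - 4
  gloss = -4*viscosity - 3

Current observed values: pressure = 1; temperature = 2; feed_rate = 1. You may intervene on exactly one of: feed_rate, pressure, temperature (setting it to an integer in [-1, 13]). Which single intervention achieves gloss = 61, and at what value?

set pressure = 6

Intervening on feed_rate: gloss = 8*feed_rate + 33. Reaching 61 requires feed_rate = 7/2, not an integer.
Intervening on pressure: with other inputs at their observed values, gloss = 4*pressure + 37. Solving for 61 gives pressure = 6, within [-1, 13].
Intervening on temperature: gloss = 8*temperature + 25. Reaching 61 requires temperature = 9/2, not an integer.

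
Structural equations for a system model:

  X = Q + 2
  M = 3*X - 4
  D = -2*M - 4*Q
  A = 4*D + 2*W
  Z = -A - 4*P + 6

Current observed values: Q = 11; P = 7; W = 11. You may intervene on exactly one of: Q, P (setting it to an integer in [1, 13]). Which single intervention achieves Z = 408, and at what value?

set P = 8

Intervening on Q: Z = 40*Q - 28. Reaching 408 requires Q = 109/10, not an integer.
Intervening on P: with other inputs at their observed values, Z = -4*P + 440. Solving for 408 gives P = 8, within [1, 13].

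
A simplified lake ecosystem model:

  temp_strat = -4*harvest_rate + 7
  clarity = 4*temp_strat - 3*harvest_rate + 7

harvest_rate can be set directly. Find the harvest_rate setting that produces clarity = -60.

Substituting into the clarity equation gives clarity = -19*harvest_rate + 35.
Solve -19*harvest_rate + 35 = -60: harvest_rate = (-60 - 35) / -19 = 5.

harvest_rate = 5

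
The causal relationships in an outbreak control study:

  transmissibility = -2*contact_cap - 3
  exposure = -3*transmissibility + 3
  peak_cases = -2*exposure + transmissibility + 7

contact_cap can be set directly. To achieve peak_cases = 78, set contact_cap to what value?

Substituting into the exposure equation gives exposure = 6*contact_cap + 12.
So peak_cases = -14*contact_cap - 20.
Solve -14*contact_cap - 20 = 78: contact_cap = (78 + 20) / -14 = -7.

contact_cap = -7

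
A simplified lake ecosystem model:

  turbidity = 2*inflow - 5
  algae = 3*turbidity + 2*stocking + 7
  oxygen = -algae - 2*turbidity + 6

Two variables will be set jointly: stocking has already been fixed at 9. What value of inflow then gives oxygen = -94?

With stocking held at 9:
Substituting into the algae equation gives algae = 6*inflow + 10.
This gives oxygen = -10*inflow + 6.
Solve -10*inflow + 6 = -94: inflow = (-94 - 6) / -10 = 10.

inflow = 10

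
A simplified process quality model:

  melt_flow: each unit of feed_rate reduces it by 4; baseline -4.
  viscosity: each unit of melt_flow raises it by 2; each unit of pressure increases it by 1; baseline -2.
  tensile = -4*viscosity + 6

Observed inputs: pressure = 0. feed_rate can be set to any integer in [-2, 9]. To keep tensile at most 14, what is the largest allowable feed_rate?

feed_rate = -1

Substituting into the viscosity equation gives viscosity = -8*feed_rate - 10.
tensile becomes 32*feed_rate + 46.
Require 32*feed_rate + 46 ≤ 14, so feed_rate ≤ -1.
The largest integer in [-2, 9] satisfying this is -1.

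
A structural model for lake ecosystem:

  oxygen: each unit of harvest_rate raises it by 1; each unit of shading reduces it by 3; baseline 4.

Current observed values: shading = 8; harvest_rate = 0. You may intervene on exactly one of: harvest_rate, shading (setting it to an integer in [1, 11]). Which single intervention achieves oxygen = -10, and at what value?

set harvest_rate = 10

Intervening on harvest_rate: with other inputs at their observed values, oxygen = harvest_rate - 20. Solving for -10 gives harvest_rate = 10, within [1, 11].
Intervening on shading: oxygen = -3*shading + 4. Reaching -10 requires shading = 14/3, not an integer.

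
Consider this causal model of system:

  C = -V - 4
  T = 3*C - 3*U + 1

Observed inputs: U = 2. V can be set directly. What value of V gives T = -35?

Substituting into the T equation gives T = -3*V - 17.
Solve -3*V - 17 = -35: V = (-35 + 17) / -3 = 6.

V = 6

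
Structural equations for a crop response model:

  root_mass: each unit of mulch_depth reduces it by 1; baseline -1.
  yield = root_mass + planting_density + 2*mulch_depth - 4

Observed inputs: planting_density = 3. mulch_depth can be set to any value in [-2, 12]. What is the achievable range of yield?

Substituting into the yield equation gives yield = mulch_depth - 2.
Linear in mulch_depth, so extremes are at the endpoints: mulch_depth = -2 gives yield = -4; mulch_depth = 12 gives yield = 10.

-4 to 10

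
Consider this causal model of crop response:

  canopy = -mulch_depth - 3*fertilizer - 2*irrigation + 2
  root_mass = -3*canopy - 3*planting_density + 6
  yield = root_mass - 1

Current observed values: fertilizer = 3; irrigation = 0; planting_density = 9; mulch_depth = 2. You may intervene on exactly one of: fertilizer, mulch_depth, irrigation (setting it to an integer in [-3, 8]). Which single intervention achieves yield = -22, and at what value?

Intervening on fertilizer: with other inputs at their observed values, yield = 9*fertilizer - 22. Solving for -22 gives fertilizer = 0, within [-3, 8].
Intervening on mulch_depth: yield = 3*mulch_depth - 1. Reaching -22 requires mulch_depth = -7, outside [-3, 8].
Intervening on irrigation: yield = 6*irrigation + 5. Reaching -22 requires irrigation = -9/2, not an integer.

set fertilizer = 0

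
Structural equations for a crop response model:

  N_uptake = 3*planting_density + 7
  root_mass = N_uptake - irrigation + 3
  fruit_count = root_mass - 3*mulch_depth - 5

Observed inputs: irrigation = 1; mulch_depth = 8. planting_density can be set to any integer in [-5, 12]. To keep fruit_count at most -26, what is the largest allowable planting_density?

Substituting into the root_mass equation gives root_mass = 3*planting_density + 9.
Substituting into the fruit_count equation gives fruit_count = 3*planting_density - 20.
Require 3*planting_density - 20 ≤ -26, so planting_density ≤ -2.
The largest integer in [-5, 12] satisfying this is -2.

planting_density = -2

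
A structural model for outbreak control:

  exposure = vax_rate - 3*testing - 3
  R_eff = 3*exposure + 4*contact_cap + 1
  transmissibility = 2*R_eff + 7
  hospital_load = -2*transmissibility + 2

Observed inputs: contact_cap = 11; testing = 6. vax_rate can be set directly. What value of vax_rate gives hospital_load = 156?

Substituting into the exposure equation gives exposure = vax_rate - 21.
So R_eff = 3*vax_rate - 18.
Substituting into the transmissibility equation gives transmissibility = 6*vax_rate - 29.
hospital_load becomes -12*vax_rate + 60.
Solve -12*vax_rate + 60 = 156: vax_rate = (156 - 60) / -12 = -8.

vax_rate = -8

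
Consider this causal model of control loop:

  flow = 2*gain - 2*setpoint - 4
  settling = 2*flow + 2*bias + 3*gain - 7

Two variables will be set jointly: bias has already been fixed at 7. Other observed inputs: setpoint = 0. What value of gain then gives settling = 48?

With bias held at 7:
Substituting into the flow equation gives flow = 2*gain - 4.
Substituting into the settling equation gives settling = 7*gain - 1.
Solve 7*gain - 1 = 48: gain = (48 + 1) / 7 = 7.

gain = 7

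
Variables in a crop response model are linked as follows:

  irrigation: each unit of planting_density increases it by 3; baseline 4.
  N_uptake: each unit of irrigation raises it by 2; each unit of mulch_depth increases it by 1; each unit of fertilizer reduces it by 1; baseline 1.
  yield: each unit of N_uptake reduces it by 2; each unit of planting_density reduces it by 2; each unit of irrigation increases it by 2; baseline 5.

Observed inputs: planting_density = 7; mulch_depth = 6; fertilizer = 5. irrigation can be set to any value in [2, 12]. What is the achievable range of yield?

-37 to -17

Intervening on irrigation fixes its value directly, overriding its dependence on planting_density.
Substituting into the N_uptake equation gives N_uptake = 2*irrigation + 2.
This gives yield = -2*irrigation - 13.
Linear in irrigation, so extremes are at the endpoints: irrigation = 2 gives yield = -17; irrigation = 12 gives yield = -37.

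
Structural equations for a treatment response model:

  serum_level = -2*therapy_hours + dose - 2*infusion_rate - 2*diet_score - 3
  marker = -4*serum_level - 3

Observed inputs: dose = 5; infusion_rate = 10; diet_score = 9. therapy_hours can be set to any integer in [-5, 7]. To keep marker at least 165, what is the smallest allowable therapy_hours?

therapy_hours = 3

Substituting into the serum_level equation gives serum_level = -2*therapy_hours - 36.
Substituting into the marker equation gives marker = 8*therapy_hours + 141.
Require 8*therapy_hours + 141 ≥ 165, so therapy_hours ≥ 3.
The smallest integer in [-5, 7] satisfying this is 3.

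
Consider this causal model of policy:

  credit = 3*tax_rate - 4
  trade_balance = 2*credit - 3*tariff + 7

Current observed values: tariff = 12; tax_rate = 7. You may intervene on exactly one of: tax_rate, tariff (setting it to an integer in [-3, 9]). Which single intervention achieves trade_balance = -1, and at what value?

set tax_rate = 6

Intervening on tax_rate: with other inputs at their observed values, trade_balance = 6*tax_rate - 37. Solving for -1 gives tax_rate = 6, within [-3, 9].
Intervening on tariff: trade_balance = -3*tariff + 41. Reaching -1 requires tariff = 14, outside [-3, 9].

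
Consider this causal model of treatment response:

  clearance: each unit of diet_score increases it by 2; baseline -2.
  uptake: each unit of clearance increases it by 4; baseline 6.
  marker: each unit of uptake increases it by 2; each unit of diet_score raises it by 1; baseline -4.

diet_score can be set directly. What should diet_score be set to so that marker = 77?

Substituting into the uptake equation gives uptake = 8*diet_score - 2.
This gives marker = 17*diet_score - 8.
Solve 17*diet_score - 8 = 77: diet_score = (77 + 8) / 17 = 5.

diet_score = 5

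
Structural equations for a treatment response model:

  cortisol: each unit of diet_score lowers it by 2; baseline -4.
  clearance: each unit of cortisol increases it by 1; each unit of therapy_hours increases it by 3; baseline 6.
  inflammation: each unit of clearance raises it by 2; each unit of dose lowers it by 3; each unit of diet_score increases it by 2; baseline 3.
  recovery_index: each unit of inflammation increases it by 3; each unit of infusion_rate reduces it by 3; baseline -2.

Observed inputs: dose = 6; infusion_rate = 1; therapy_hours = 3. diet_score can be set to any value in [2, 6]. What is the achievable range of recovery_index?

Substituting into the clearance equation gives clearance = -2*diet_score + 11.
So inflammation = -2*diet_score + 7.
This gives recovery_index = -6*diet_score + 16.
Linear in diet_score, so extremes are at the endpoints: diet_score = 2 gives recovery_index = 4; diet_score = 6 gives recovery_index = -20.

-20 to 4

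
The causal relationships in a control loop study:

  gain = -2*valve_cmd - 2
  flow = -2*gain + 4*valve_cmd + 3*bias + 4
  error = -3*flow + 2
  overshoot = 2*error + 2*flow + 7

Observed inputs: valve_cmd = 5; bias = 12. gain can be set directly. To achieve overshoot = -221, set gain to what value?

gain = 1

Intervening on gain fixes its value directly, overriding its dependence on valve_cmd.
Substituting into the flow equation gives flow = -2*gain + 60.
Substituting into the error equation gives error = 6*gain - 178.
overshoot becomes 8*gain - 229.
Solve 8*gain - 229 = -221: gain = (-221 + 229) / 8 = 1.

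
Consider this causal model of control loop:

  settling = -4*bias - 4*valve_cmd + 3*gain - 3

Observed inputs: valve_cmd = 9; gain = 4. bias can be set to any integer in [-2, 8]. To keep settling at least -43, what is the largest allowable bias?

bias = 4

Substituting into the settling equation gives settling = -4*bias - 27.
Require -4*bias - 27 ≥ -43, so bias ≤ 4.
The largest integer in [-2, 8] satisfying this is 4.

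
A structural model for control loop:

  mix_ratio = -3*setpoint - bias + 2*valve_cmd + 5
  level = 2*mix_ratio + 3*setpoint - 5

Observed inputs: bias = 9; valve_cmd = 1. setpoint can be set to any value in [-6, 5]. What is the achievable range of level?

-24 to 9

Substituting into the mix_ratio equation gives mix_ratio = -3*setpoint - 2.
level becomes -3*setpoint - 9.
Linear in setpoint, so extremes are at the endpoints: setpoint = -6 gives level = 9; setpoint = 5 gives level = -24.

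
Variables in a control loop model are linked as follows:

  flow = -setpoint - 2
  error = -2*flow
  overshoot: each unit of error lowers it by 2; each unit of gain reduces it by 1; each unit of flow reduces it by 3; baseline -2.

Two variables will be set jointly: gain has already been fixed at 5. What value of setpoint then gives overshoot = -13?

setpoint = 4

With gain held at 5:
Substituting into the error equation gives error = 2*setpoint + 4.
Substituting into the overshoot equation gives overshoot = -setpoint - 9.
Solve -setpoint - 9 = -13: setpoint = (-13 + 9) / -1 = 4.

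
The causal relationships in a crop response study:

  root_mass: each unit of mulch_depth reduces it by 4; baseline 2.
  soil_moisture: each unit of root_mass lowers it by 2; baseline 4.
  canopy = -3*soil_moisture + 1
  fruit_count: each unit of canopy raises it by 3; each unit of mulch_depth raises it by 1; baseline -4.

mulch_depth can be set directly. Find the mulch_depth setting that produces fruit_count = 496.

Substituting into the soil_moisture equation gives soil_moisture = 8*mulch_depth.
This gives canopy = -24*mulch_depth + 1.
This gives fruit_count = -71*mulch_depth - 1.
Solve -71*mulch_depth - 1 = 496: mulch_depth = (496 + 1) / -71 = -7.

mulch_depth = -7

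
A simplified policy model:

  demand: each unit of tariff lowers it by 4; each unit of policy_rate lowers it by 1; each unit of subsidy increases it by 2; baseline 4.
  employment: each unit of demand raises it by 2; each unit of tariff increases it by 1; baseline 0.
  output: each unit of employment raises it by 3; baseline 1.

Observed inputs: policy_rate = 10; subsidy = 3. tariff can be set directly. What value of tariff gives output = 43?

Substituting into the demand equation gives demand = -4*tariff.
Substituting into the employment equation gives employment = -7*tariff.
This gives output = -21*tariff + 1.
Solve -21*tariff + 1 = 43: tariff = (43 - 1) / -21 = -2.

tariff = -2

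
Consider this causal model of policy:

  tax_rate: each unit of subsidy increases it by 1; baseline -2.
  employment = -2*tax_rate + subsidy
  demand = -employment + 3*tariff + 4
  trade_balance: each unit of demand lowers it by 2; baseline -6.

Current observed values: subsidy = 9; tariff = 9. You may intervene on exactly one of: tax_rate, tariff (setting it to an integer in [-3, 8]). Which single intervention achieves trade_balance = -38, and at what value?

set tax_rate = -3

Intervening on tax_rate: with other inputs at their observed values, trade_balance = -4*tax_rate - 50. Solving for -38 gives tax_rate = -3, within [-3, 8].
Intervening on tariff: trade_balance = -6*tariff - 24. Reaching -38 requires tariff = 7/3, not an integer.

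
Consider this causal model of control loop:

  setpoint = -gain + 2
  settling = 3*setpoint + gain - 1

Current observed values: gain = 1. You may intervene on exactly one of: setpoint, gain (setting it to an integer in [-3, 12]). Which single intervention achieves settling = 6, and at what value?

set setpoint = 2

Intervening on setpoint: with other inputs at their observed values, settling = 3*setpoint. Solving for 6 gives setpoint = 2, within [-3, 12].
Intervening on gain: settling = -2*gain + 5. Reaching 6 requires gain = -1/2, not an integer.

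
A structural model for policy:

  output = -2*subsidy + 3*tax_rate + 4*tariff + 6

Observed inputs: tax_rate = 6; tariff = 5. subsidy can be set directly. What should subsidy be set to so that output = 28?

subsidy = 8

Substituting into the output equation gives output = -2*subsidy + 44.
Solve -2*subsidy + 44 = 28: subsidy = (28 - 44) / -2 = 8.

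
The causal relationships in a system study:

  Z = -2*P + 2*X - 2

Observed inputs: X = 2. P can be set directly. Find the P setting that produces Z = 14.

Substituting into the Z equation gives Z = -2*P + 2.
Solve -2*P + 2 = 14: P = (14 - 2) / -2 = -6.

P = -6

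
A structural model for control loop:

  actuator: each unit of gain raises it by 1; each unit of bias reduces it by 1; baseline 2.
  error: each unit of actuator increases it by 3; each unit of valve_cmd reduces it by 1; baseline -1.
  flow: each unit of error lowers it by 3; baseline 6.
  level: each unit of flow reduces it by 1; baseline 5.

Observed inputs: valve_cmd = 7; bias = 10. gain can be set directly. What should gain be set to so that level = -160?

Substituting into the actuator equation gives actuator = gain - 8.
error becomes 3*gain - 32.
Substituting into the flow equation gives flow = -9*gain + 102.
Substituting into the level equation gives level = 9*gain - 97.
Solve 9*gain - 97 = -160: gain = (-160 + 97) / 9 = -7.

gain = -7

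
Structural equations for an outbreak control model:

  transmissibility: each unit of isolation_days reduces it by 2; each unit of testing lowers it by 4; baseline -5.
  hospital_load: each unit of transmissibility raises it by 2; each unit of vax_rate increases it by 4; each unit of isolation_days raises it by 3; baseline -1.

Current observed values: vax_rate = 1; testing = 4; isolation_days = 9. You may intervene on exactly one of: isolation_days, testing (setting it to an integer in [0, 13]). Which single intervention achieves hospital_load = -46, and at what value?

set isolation_days = 7

Intervening on isolation_days: with other inputs at their observed values, hospital_load = -isolation_days - 39. Solving for -46 gives isolation_days = 7, within [0, 13].
Intervening on testing: hospital_load = -8*testing - 16. Reaching -46 requires testing = 15/4, not an integer.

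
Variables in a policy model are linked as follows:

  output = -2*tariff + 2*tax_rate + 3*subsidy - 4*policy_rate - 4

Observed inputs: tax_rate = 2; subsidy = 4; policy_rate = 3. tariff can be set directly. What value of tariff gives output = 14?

tariff = -7

Substituting into the output equation gives output = -2*tariff.
Solve -2*tariff = 14: tariff = 14 / -2 = -7.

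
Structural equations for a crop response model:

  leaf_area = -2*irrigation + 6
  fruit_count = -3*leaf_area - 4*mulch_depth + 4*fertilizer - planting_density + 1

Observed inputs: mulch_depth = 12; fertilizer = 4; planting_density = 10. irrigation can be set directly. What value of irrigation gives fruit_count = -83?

irrigation = -4

Substituting into the fruit_count equation gives fruit_count = 6*irrigation - 59.
Solve 6*irrigation - 59 = -83: irrigation = (-83 + 59) / 6 = -4.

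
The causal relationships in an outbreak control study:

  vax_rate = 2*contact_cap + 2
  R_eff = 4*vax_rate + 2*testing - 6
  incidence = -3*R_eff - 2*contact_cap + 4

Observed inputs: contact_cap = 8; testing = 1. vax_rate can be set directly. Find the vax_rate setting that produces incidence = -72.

vax_rate = 6

Intervening on vax_rate fixes its value directly, overriding its dependence on contact_cap.
Substituting into the R_eff equation gives R_eff = 4*vax_rate - 4.
incidence becomes -12*vax_rate.
Solve -12*vax_rate = -72: vax_rate = -72 / -12 = 6.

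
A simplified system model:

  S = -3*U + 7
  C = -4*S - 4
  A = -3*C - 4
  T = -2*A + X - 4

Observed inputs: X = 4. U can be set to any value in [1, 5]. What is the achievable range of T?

-112 to 176

Substituting into the C equation gives C = 12*U - 32.
Substituting into the A equation gives A = -36*U + 92.
Substituting into the T equation gives T = 72*U - 184.
Linear in U, so extremes are at the endpoints: U = 1 gives T = -112; U = 5 gives T = 176.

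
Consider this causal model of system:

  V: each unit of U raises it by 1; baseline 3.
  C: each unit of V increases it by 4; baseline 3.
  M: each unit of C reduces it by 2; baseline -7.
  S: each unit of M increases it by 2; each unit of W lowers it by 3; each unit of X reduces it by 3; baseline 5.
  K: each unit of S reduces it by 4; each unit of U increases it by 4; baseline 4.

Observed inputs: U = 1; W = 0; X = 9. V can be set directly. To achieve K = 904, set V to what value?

V = 11

Intervening on V fixes its value directly, overriding its dependence on U.
Substituting into the M equation gives M = -8*V - 13.
Substituting into the S equation gives S = -16*V - 48.
Substituting into the K equation gives K = 64*V + 200.
Solve 64*V + 200 = 904: V = (904 - 200) / 64 = 11.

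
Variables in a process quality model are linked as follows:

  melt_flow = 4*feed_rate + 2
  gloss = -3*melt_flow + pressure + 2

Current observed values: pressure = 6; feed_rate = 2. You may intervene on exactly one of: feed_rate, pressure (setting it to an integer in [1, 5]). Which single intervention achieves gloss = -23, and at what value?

Intervening on feed_rate: gloss = -12*feed_rate + 2. Reaching -23 requires feed_rate = 25/12, not an integer.
Intervening on pressure: with other inputs at their observed values, gloss = pressure - 28. Solving for -23 gives pressure = 5, within [1, 5].

set pressure = 5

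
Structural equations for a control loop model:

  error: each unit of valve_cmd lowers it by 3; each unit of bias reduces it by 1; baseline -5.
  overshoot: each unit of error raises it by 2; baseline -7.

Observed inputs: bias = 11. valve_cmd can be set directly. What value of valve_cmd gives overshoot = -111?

Substituting into the error equation gives error = -3*valve_cmd - 16.
This gives overshoot = -6*valve_cmd - 39.
Solve -6*valve_cmd - 39 = -111: valve_cmd = (-111 + 39) / -6 = 12.

valve_cmd = 12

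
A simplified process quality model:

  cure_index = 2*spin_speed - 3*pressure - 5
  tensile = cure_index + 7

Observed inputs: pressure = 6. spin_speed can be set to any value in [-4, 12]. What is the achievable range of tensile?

-24 to 8

Substituting into the cure_index equation gives cure_index = 2*spin_speed - 23.
Substituting into the tensile equation gives tensile = 2*spin_speed - 16.
Linear in spin_speed, so extremes are at the endpoints: spin_speed = -4 gives tensile = -24; spin_speed = 12 gives tensile = 8.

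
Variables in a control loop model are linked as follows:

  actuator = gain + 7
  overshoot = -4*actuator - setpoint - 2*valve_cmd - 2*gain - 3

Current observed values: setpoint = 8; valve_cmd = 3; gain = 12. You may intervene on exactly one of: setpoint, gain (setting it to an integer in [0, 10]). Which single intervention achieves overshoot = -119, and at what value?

set setpoint = 10

Intervening on setpoint: with other inputs at their observed values, overshoot = -setpoint - 109. Solving for -119 gives setpoint = 10, within [0, 10].
Intervening on gain: overshoot = -6*gain - 45. Reaching -119 requires gain = 37/3, not an integer.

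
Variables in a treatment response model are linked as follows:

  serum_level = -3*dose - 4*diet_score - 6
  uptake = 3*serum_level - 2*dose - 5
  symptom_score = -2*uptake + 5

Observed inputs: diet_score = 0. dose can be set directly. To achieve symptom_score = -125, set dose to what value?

Substituting into the serum_level equation gives serum_level = -3*dose - 6.
Substituting into the uptake equation gives uptake = -11*dose - 23.
Substituting into the symptom_score equation gives symptom_score = 22*dose + 51.
Solve 22*dose + 51 = -125: dose = (-125 - 51) / 22 = -8.

dose = -8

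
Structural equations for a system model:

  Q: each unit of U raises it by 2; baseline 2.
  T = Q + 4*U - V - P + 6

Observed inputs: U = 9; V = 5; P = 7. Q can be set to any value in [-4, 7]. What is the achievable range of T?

26 to 37

Intervening on Q fixes its value directly, overriding its dependence on U.
Substituting into the T equation gives T = Q + 30.
Linear in Q, so extremes are at the endpoints: Q = -4 gives T = 26; Q = 7 gives T = 37.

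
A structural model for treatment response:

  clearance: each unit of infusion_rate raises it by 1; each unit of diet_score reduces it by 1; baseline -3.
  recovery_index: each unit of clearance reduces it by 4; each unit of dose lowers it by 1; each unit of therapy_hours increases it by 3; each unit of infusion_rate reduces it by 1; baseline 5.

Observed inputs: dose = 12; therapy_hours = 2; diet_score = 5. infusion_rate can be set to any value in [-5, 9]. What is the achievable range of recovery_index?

-14 to 56

Substituting into the clearance equation gives clearance = infusion_rate - 8.
Substituting into the recovery_index equation gives recovery_index = -5*infusion_rate + 31.
Linear in infusion_rate, so extremes are at the endpoints: infusion_rate = -5 gives recovery_index = 56; infusion_rate = 9 gives recovery_index = -14.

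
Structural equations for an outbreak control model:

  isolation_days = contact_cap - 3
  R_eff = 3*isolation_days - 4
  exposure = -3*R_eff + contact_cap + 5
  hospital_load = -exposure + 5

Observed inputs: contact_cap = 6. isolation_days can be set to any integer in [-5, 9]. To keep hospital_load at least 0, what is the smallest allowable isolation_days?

isolation_days = 2

Intervening on isolation_days fixes its value directly, overriding its dependence on contact_cap.
Substituting into the exposure equation gives exposure = -9*isolation_days + 23.
This gives hospital_load = 9*isolation_days - 18.
Require 9*isolation_days - 18 ≥ 0, so isolation_days ≥ 2.
The smallest integer in [-5, 9] satisfying this is 2.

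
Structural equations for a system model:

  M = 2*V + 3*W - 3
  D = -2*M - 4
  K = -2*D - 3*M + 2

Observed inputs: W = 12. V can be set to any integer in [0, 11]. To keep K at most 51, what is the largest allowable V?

Substituting into the M equation gives M = 2*V + 33.
D becomes -4*V - 70.
Substituting into the K equation gives K = 2*V + 43.
Require 2*V + 43 ≤ 51, so V ≤ 4.
The largest integer in [0, 11] satisfying this is 4.

V = 4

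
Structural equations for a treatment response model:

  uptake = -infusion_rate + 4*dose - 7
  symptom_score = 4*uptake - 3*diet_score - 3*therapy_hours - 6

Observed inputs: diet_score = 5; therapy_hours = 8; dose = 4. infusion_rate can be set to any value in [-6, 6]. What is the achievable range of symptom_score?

Substituting into the uptake equation gives uptake = -infusion_rate + 9.
So symptom_score = -4*infusion_rate - 9.
Linear in infusion_rate, so extremes are at the endpoints: infusion_rate = -6 gives symptom_score = 15; infusion_rate = 6 gives symptom_score = -33.

-33 to 15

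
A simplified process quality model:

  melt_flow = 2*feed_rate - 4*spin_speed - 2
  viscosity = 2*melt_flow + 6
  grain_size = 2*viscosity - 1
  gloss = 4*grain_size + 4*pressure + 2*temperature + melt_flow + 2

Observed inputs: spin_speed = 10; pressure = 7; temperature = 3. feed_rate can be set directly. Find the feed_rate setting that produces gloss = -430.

Substituting into the melt_flow equation gives melt_flow = 2*feed_rate - 42.
This gives viscosity = 4*feed_rate - 78.
So grain_size = 8*feed_rate - 157.
Substituting into the gloss equation gives gloss = 34*feed_rate - 634.
Solve 34*feed_rate - 634 = -430: feed_rate = (-430 + 634) / 34 = 6.

feed_rate = 6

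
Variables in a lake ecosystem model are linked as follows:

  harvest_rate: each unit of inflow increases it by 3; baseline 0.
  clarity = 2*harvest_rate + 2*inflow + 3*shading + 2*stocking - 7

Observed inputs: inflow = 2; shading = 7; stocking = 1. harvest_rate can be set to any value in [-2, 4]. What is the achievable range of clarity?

Intervening on harvest_rate fixes its value directly, overriding its dependence on inflow.
Substituting into the clarity equation gives clarity = 2*harvest_rate + 20.
Linear in harvest_rate, so extremes are at the endpoints: harvest_rate = -2 gives clarity = 16; harvest_rate = 4 gives clarity = 28.

16 to 28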